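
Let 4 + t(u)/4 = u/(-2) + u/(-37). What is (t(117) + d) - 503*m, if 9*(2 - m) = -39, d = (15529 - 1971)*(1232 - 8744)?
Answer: -11305477019/111 ≈ -1.0185e+8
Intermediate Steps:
d = -101847696 (d = 13558*(-7512) = -101847696)
t(u) = -16 - 78*u/37 (t(u) = -16 + 4*(u/(-2) + u/(-37)) = -16 + 4*(u*(-½) + u*(-1/37)) = -16 + 4*(-u/2 - u/37) = -16 + 4*(-39*u/74) = -16 - 78*u/37)
m = 19/3 (m = 2 - ⅑*(-39) = 2 + 13/3 = 19/3 ≈ 6.3333)
(t(117) + d) - 503*m = ((-16 - 78/37*117) - 101847696) - 503*19/3 = ((-16 - 9126/37) - 101847696) - 9557/3 = (-9718/37 - 101847696) - 9557/3 = -3768374470/37 - 9557/3 = -11305477019/111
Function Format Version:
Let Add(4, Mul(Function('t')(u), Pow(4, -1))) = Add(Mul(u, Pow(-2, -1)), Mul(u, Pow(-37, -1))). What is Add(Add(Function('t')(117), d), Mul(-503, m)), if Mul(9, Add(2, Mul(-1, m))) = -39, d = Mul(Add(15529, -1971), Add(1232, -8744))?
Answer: Rational(-11305477019, 111) ≈ -1.0185e+8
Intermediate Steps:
d = -101847696 (d = Mul(13558, -7512) = -101847696)
Function('t')(u) = Add(-16, Mul(Rational(-78, 37), u)) (Function('t')(u) = Add(-16, Mul(4, Add(Mul(u, Pow(-2, -1)), Mul(u, Pow(-37, -1))))) = Add(-16, Mul(4, Add(Mul(u, Rational(-1, 2)), Mul(u, Rational(-1, 37))))) = Add(-16, Mul(4, Add(Mul(Rational(-1, 2), u), Mul(Rational(-1, 37), u)))) = Add(-16, Mul(4, Mul(Rational(-39, 74), u))) = Add(-16, Mul(Rational(-78, 37), u)))
m = Rational(19, 3) (m = Add(2, Mul(Rational(-1, 9), -39)) = Add(2, Rational(13, 3)) = Rational(19, 3) ≈ 6.3333)
Add(Add(Function('t')(117), d), Mul(-503, m)) = Add(Add(Add(-16, Mul(Rational(-78, 37), 117)), -101847696), Mul(-503, Rational(19, 3))) = Add(Add(Add(-16, Rational(-9126, 37)), -101847696), Rational(-9557, 3)) = Add(Add(Rational(-9718, 37), -101847696), Rational(-9557, 3)) = Add(Rational(-3768374470, 37), Rational(-9557, 3)) = Rational(-11305477019, 111)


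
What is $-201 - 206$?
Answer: $-407$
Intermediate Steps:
$-201 - 206 = -407$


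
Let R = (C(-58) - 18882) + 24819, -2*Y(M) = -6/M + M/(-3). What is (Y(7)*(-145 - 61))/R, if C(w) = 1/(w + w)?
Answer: -800516/14462511 ≈ -0.055351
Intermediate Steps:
C(w) = 1/(2*w)
Y(M) = 3/M + M/6 (Y(M) = -(-6/M + M/(-3))/2 = -(-6/M + M*(-1/3))/2 = -(-6/M - M/3)/2 = 3/M + M/6)
R = 688691/116 (R = ((1/2)/(-58) - 18882) + 24819 = ((1/2)*(-1/58) - 18882) + 24819 = (-1/116 - 18882) + 24819 = -2190313/116 + 24819 = 688691/116 ≈ 5937.0)
(Y(7)*(-145 - 61))/R = ((3/7 + (1/6)*7)*(-145 - 61))/(688691/116) = ((3*(1/7) + 7/6)*(-206))*(116/688691) = ((3/7 + 7/6)*(-206))*(116/688691) = ((67/42)*(-206))*(116/688691) = -6901/21*116/688691 = -800516/14462511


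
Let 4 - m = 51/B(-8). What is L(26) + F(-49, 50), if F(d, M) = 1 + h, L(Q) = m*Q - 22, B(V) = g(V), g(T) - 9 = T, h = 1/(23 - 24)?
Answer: -1244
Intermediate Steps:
h = -1 (h = 1/(-1) = -1)
g(T) = 9 + T
B(V) = 9 + V
m = -47 (m = 4 - 51/(9 - 8) = 4 - 51/1 = 4 - 51 = -47)
L(Q) = -22 - 47*Q (L(Q) = -47*Q - 22 = -22 - 47*Q)
F(d, M) = 0 (F(d, M) = 1 - 1 = 0)
L(26) + F(-49, 50) = (-22 - 47*26) + 0 = (-22 - 1222) + 0 = -1244 + 0 = -1244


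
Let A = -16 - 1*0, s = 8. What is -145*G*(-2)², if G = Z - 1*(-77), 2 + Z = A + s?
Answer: -38860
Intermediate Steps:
A = -16 (A = -16 + 0 = -16)
Z = -10 (Z = -2 + (-16 + 8) = -2 - 8 = -10)
G = 67 (G = -10 - 1*(-77) = -10 + 77 = 67)
-145*G*(-2)² = -145*67*(-2)² = -9715*4 = -38860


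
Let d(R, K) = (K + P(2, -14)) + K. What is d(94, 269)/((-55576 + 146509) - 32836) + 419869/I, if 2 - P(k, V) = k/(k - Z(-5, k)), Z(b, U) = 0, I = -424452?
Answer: -24164349665/24659387844 ≈ -0.97993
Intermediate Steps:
P(k, V) = 1 (P(k, V) = 2 - k/(k - 1*0) = 2 - k/(k + 0) = 2 - k/k = 2 - 1*1 = 2 - 1 = 1)
d(R, K) = 1 + 2*K (d(R, K) = (K + 1) + K = (1 + K) + K = 1 + 2*K)
d(94, 269)/((-55576 + 146509) - 32836) + 419869/I = (1 + 2*269)/((-55576 + 146509) - 32836) + 419869/(-424452) = (1 + 538)/(90933 - 32836) + 419869*(-1/424452) = 539/58097 - 419869/424452 = -24164349665/24659387844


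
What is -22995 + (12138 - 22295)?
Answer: -33152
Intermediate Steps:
-22995 + (12138 - 22295) = -22995 - 10157 = -33152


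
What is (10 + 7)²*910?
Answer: 262990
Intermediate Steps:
(10 + 7)²*910 = 17²*910 = 289*910 = 262990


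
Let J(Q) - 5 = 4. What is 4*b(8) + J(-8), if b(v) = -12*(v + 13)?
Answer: -999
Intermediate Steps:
J(Q) = 9 (J(Q) = 5 + 4 = 9)
b(v) = -156 - 12*v (b(v) = -12*(13 + v) = -156 - 12*v)
4*b(8) + J(-8) = 4*(-156 - 12*8) + 9 = 4*(-156 - 96) + 9 = 4*(-252) + 9 = -1008 + 9 = -999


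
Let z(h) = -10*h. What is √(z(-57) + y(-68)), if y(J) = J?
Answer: √502 ≈ 22.405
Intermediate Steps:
√(z(-57) + y(-68)) = √(-10*(-57) - 68) = √(570 - 68) = √502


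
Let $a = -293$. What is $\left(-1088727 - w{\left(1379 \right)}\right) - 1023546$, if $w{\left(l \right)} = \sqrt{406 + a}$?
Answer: $-2112273 - \sqrt{113} \approx -2.1123 \cdot 10^{6}$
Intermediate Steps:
$w{\left(l \right)} = \sqrt{113}$ ($w{\left(l \right)} = \sqrt{406 - 293} = \sqrt{113}$)
$\left(-1088727 - w{\left(1379 \right)}\right) - 1023546 = \left(-1088727 - \sqrt{113}\right) - 1023546 = -2112273 - \sqrt{113}$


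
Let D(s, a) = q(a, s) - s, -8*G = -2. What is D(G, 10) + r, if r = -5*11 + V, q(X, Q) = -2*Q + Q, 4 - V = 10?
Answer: -123/2 ≈ -61.500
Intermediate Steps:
G = ¼ (G = -⅛*(-2) = ¼ ≈ 0.25000)
V = -6 (V = 4 - 1*10 = 4 - 10 = -6)
q(X, Q) = -Q
D(s, a) = -2*s (D(s, a) = -s - s = -2*s)
r = -61 (r = -5*11 - 6 = -55 - 6 = -61)
D(G, 10) + r = -2*¼ - 61 = -½ - 61 = -123/2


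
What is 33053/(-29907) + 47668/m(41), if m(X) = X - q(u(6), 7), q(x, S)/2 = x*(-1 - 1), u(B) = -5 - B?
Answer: -475235345/29907 ≈ -15890.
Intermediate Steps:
q(x, S) = -4*x (q(x, S) = 2*(x*(-1 - 1)) = 2*(x*(-2)) = 2*(-2*x) = -4*x)
m(X) = -44 + X (m(X) = X - (-4)*(-5 - 1*6) = X - (-4)*(-5 - 6) = X - (-4)*(-11) = X - 1*44 = X - 44 = -44 + X)
33053/(-29907) + 47668/m(41) = 33053/(-29907) + 47668/(-44 + 41) = 33053*(-1/29907) + 47668/(-3) = -33053/29907 + 47668*(-1/3) = -33053/29907 - 47668/3 = -475235345/29907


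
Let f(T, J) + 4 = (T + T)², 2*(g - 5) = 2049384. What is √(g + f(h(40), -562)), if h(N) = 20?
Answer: √1026293 ≈ 1013.1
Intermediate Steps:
g = 1024697 (g = 5 + (½)*2049384 = 5 + 1024692 = 1024697)
f(T, J) = -4 + 4*T² (f(T, J) = -4 + (T + T)² = -4 + (2*T)² = -4 + 4*T²)
√(g + f(h(40), -562)) = √(1024697 + (-4 + 4*20²)) = √(1024697 + (-4 + 4*400)) = √(1024697 + (-4 + 1600)) = √(1024697 + 1596) = √1026293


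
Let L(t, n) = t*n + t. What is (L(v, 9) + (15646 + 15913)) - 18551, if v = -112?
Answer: 11888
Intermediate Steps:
L(t, n) = t + n*t (L(t, n) = n*t + t = t + n*t)
(L(v, 9) + (15646 + 15913)) - 18551 = (-112*(1 + 9) + (15646 + 15913)) - 18551 = (-112*10 + 31559) - 18551 = (-1120 + 31559) - 18551 = 30439 - 18551 = 11888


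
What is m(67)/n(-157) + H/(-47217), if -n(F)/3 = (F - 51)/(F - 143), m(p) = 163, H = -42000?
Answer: -63408425/818428 ≈ -77.476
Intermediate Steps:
n(F) = -3*(-51 + F)/(-143 + F) (n(F) = -3*(F - 51)/(F - 143) = -3*(-51 + F)/(-143 + F))
m(67)/n(-157) + H/(-47217) = 163/((3*(51 - 1*(-157))/(-143 - 157))) - 42000/(-47217) = 163/((3*(51 + 157)/(-300))) - 42000*(-1/47217) = 163/((3*(-1/300)*208)) + 14000/15739 = 163/(-52/25) + 14000/15739 = 163*(-25/52) + 14000/15739 = -4075/52 + 14000/15739 = -63408425/818428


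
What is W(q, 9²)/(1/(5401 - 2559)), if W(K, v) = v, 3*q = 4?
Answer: 230202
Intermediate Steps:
q = 4/3 (q = (⅓)*4 = 4/3 ≈ 1.3333)
W(q, 9²)/(1/(5401 - 2559)) = 9²/(1/(5401 - 2559)) = 81/(1/2842) = 81*2842 = 230202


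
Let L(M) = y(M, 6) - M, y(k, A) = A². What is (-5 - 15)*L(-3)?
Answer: -780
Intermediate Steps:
L(M) = 36 - M (L(M) = 6² - M = 36 - M)
(-5 - 15)*L(-3) = (-5 - 15)*(36 - 1*(-3)) = -20*(36 + 3) = -20*39 = -780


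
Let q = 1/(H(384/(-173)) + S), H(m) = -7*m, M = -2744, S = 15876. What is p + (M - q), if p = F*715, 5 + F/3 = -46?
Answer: -308296575977/2749236 ≈ -1.1214e+5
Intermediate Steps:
F = -153 (F = -15 + 3*(-46) = -15 - 138 = -153)
q = 173/2749236 (q = 1/(-2688/(-173) + 15876) = 1/(-2688*(-1)/173 + 15876) = 1/(-7*(-384/173) + 15876) = 1/(2688/173 + 15876) = 1/(2749236/173) = 173/2749236 ≈ 6.2927e-5)
p = -109395 (p = -153*715 = -109395)
p + (M - q) = -109395 + (-2744 - 1*173/2749236) = -109395 + (-2744 - 173/2749236) = -109395 - 7543903757/2749236 = -308296575977/2749236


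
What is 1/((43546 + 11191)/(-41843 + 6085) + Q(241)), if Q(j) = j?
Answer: 35758/8562941 ≈ 0.0041759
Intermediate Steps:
1/((43546 + 11191)/(-41843 + 6085) + Q(241)) = 1/((43546 + 11191)/(-41843 + 6085) + 241) = 1/(54737/(-35758) + 241) = 1/(54737*(-1/35758) + 241) = 1/(-54737/35758 + 241) = 1/(8562941/35758) = 35758/8562941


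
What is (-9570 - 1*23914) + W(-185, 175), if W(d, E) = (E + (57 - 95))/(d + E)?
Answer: -334977/10 ≈ -33498.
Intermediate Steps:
W(d, E) = (-38 + E)/(E + d) (W(d, E) = (E - 38)/(E + d) = (-38 + E)/(E + d))
(-9570 - 1*23914) + W(-185, 175) = (-9570 - 1*23914) + (-38 + 175)/(175 - 185) = (-9570 - 23914) + 137/(-10) = -33484 - 1/10*137 = -33484 - 137/10 = -334977/10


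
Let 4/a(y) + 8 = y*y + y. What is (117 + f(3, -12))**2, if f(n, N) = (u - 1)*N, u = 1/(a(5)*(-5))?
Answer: 505521/25 ≈ 20221.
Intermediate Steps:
a(y) = 4/(-8 + y + y**2) (a(y) = 4/(-8 + (y*y + y)) = 4/(-8 + (y**2 + y)) = 4/(-8 + (y + y**2)) = 4/(-8 + y + y**2))
u = -11/10 (u = 1/((4/(-8 + 5 + 5**2))*(-5)) = 1/((4/(-8 + 5 + 25))*(-5)) = 1/((4/22)*(-5)) = 1/((4*(1/22))*(-5)) = 1/((2/11)*(-5)) = 1/(-10/11) = -11/10 ≈ -1.1000)
f(n, N) = -21*N/10 (f(n, N) = (-11/10 - 1)*N = -21*N/10)
(117 + f(3, -12))**2 = (117 - 21/10*(-12))**2 = (117 + 126/5)**2 = (711/5)**2 = 505521/25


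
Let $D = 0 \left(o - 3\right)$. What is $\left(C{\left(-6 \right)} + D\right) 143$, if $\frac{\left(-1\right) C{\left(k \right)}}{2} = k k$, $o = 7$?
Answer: $-10296$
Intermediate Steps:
$D = 0$ ($D = 0 \left(7 - 3\right) = 0 \cdot 4 = 0$)
$C{\left(k \right)} = - 2 k^{2}$ ($C{\left(k \right)} = - 2 k k = - 2 k^{2}$)
$\left(C{\left(-6 \right)} + D\right) 143 = \left(- 2 \left(-6\right)^{2} + 0\right) 143 = \left(\left(-2\right) 36 + 0\right) 143 = \left(-72 + 0\right) 143 = \left(-72\right) 143 = -10296$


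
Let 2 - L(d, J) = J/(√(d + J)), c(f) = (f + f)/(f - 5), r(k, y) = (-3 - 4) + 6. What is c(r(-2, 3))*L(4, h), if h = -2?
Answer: ⅔ + √2/3 ≈ 1.1381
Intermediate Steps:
r(k, y) = -1 (r(k, y) = -7 + 6 = -1)
c(f) = 2*f/(-5 + f) (c(f) = (2*f)/(-5 + f) = 2*f/(-5 + f))
L(d, J) = 2 - J/√(J + d) (L(d, J) = 2 - J/(√(d + J)) = 2 - J/(√(J + d)) = 2 - J/√(J + d))
c(r(-2, 3))*L(4, h) = (2*(-1)/(-5 - 1))*(2 - 1*(-2)/√(-2 + 4)) = (2*(-1)/(-6))*(2 - 1*(-2)/√2) = (2*(-1)*(-⅙))*(2 - 1*(-2)*√2/2) = (2 + √2)/3 = ⅔ + √2/3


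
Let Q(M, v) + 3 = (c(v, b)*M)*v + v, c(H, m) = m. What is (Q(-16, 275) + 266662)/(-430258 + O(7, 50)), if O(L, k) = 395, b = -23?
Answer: -368134/429863 ≈ -0.85640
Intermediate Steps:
Q(M, v) = -3 + v - 23*M*v (Q(M, v) = -3 + ((-23*M)*v + v) = -3 + (-23*M*v + v) = -3 + (v - 23*M*v) = -3 + v - 23*M*v)
(Q(-16, 275) + 266662)/(-430258 + O(7, 50)) = ((-3 + 275 - 23*(-16)*275) + 266662)/(-430258 + 395) = ((-3 + 275 + 101200) + 266662)/(-429863) = (101472 + 266662)*(-1/429863) = 368134*(-1/429863) = -368134/429863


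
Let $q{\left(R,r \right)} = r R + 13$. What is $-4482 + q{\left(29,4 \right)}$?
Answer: $-4353$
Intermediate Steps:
$q{\left(R,r \right)} = 13 + R r$ ($q{\left(R,r \right)} = R r + 13 = 13 + R r$)
$-4482 + q{\left(29,4 \right)} = -4482 + \left(13 + 29 \cdot 4\right) = -4482 + \left(13 + 116\right) = -4482 + 129 = -4353$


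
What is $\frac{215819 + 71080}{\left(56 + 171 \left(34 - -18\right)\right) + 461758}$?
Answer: $\frac{95633}{156902} \approx 0.60951$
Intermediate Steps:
$\frac{215819 + 71080}{\left(56 + 171 \left(34 - -18\right)\right) + 461758} = \frac{286899}{\left(56 + 171 \left(34 + 18\right)\right) + 461758} = \frac{286899}{\left(56 + 171 \cdot 52\right) + 461758} = \frac{286899}{\left(56 + 8892\right) + 461758} = \frac{286899}{8948 + 461758} = \frac{286899}{470706} = 286899 \cdot \frac{1}{470706} = \frac{95633}{156902}$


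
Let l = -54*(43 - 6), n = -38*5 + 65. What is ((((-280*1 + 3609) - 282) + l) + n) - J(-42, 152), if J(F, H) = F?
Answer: 966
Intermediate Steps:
n = -125 (n = -190 + 65 = -125)
l = -1998 (l = -54*37 = -1998)
((((-280*1 + 3609) - 282) + l) + n) - J(-42, 152) = ((((-280*1 + 3609) - 282) - 1998) - 125) - 1*(-42) = ((((-280 + 3609) - 282) - 1998) - 125) + 42 = (((3329 - 282) - 1998) - 125) + 42 = ((3047 - 1998) - 125) + 42 = (1049 - 125) + 42 = 924 + 42 = 966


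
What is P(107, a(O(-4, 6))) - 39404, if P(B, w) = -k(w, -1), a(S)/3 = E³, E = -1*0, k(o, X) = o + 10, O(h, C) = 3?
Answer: -39414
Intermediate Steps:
k(o, X) = 10 + o
E = 0
a(S) = 0 (a(S) = 3*0³ = 3*0 = 0)
P(B, w) = -10 - w (P(B, w) = -(10 + w) = -10 - w)
P(107, a(O(-4, 6))) - 39404 = (-10 - 1*0) - 39404 = (-10 + 0) - 39404 = -10 - 39404 = -39414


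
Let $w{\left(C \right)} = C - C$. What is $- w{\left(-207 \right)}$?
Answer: $0$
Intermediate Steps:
$w{\left(C \right)} = 0$
$- w{\left(-207 \right)} = \left(-1\right) 0 = 0$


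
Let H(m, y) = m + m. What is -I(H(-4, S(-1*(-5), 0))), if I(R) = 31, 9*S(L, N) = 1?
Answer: -31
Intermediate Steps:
S(L, N) = ⅑ (S(L, N) = (⅑)*1 = ⅑)
H(m, y) = 2*m
-I(H(-4, S(-1*(-5), 0))) = -1*31 = -31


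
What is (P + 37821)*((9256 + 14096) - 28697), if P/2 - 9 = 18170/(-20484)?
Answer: -1035670899730/5121 ≈ -2.0224e+8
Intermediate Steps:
P = 83093/5121 (P = 18 + 2*(18170/(-20484)) = 18 + 2*(18170*(-1/20484)) = 18 + 2*(-9085/10242) = 18 - 9085/5121 = 83093/5121 ≈ 16.226)
(P + 37821)*((9256 + 14096) - 28697) = (83093/5121 + 37821)*((9256 + 14096) - 28697) = 193764434*(23352 - 28697)/5121 = (193764434/5121)*(-5345) = -1035670899730/5121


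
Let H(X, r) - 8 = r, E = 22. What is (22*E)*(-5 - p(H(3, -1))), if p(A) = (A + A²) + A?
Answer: -32912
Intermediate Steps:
H(X, r) = 8 + r
p(A) = A² + 2*A
(22*E)*(-5 - p(H(3, -1))) = (22*22)*(-5 - (8 - 1)*(2 + (8 - 1))) = 484*(-5 - 7*(2 + 7)) = 484*(-5 - 7*9) = 484*(-5 - 1*63) = 484*(-5 - 63) = 484*(-68) = -32912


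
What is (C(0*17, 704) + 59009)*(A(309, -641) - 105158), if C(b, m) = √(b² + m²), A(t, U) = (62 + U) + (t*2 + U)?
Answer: -6315246880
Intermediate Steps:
A(t, U) = 62 + 2*U + 2*t (A(t, U) = (62 + U) + (2*t + U) = (62 + U) + (U + 2*t) = 62 + 2*U + 2*t)
(C(0*17, 704) + 59009)*(A(309, -641) - 105158) = (√((0*17)² + 704²) + 59009)*((62 + 2*(-641) + 2*309) - 105158) = (√(0² + 495616) + 59009)*((62 - 1282 + 618) - 105158) = (√(0 + 495616) + 59009)*(-602 - 105158) = (√495616 + 59009)*(-105760) = (704 + 59009)*(-105760) = 59713*(-105760) = -6315246880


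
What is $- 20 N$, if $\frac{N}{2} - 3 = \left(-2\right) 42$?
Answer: $3240$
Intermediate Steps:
$N = -162$ ($N = 6 + 2 \left(\left(-2\right) 42\right) = 6 + 2 \left(-84\right) = 6 - 168 = -162$)
$- 20 N = \left(-20\right) \left(-162\right) = 3240$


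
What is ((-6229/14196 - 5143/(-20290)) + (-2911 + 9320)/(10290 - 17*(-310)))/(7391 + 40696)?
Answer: 25387290091/5387971907256120 ≈ 4.7118e-6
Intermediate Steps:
((-6229/14196 - 5143/(-20290)) + (-2911 + 9320)/(10290 - 17*(-310)))/(7391 + 40696) = ((-6229*1/14196 - 5143*(-1/20290)) + 6409/(10290 + 5270))/48087 = ((-6229/14196 + 5143/20290) + 6409/15560)*(1/48087) = (-26688191/144018420 + 6409*(1/15560))*(1/48087) = (-26688191/144018420 + 6409/15560)*(1/48087) = (25387290091/112046330760)*(1/48087) = 25387290091/5387971907256120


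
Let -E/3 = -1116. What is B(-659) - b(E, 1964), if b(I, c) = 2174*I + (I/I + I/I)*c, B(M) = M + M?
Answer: -7283798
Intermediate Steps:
E = 3348 (E = -3*(-1116) = 3348)
B(M) = 2*M
b(I, c) = 2*c + 2174*I (b(I, c) = 2174*I + (1 + 1)*c = 2174*I + 2*c = 2*c + 2174*I)
B(-659) - b(E, 1964) = 2*(-659) - (2*1964 + 2174*3348) = -1318 - (3928 + 7278552) = -1318 - 1*7282480 = -1318 - 7282480 = -7283798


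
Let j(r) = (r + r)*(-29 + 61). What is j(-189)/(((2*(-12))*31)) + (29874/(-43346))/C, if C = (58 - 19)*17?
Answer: 185682391/11421671 ≈ 16.257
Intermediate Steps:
j(r) = 64*r (j(r) = (2*r)*32 = 64*r)
C = 663 (C = 39*17 = 663)
j(-189)/(((2*(-12))*31)) + (29874/(-43346))/C = (64*(-189))/(((2*(-12))*31)) + (29874/(-43346))/663 = -12096/((-24*31)) + (29874*(-1/43346))*(1/663) = -12096/(-744) - 14937/21673*1/663 = -12096*(-1/744) - 383/368441 = 504/31 - 383/368441 = 185682391/11421671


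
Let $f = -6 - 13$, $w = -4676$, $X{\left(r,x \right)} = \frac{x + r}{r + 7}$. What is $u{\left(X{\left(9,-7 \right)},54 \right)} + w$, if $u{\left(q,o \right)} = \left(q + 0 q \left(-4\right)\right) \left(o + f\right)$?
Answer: $- \frac{37373}{8} \approx -4671.6$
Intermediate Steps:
$X{\left(r,x \right)} = \frac{r + x}{7 + r}$
$f = -19$ ($f = -6 - 13 = -19$)
$u{\left(q,o \right)} = q \left(-19 + o\right)$ ($u{\left(q,o \right)} = \left(q + 0 q \left(-4\right)\right) \left(o - 19\right) = \left(q + 0 \left(-4\right)\right) \left(-19 + o\right) = \left(q + 0\right) \left(-19 + o\right) = q \left(-19 + o\right)$)
$u{\left(X{\left(9,-7 \right)},54 \right)} + w = \frac{9 - 7}{7 + 9} \left(-19 + 54\right) - 4676 = \frac{1}{16} \cdot 2 \cdot 35 - 4676 = \frac{1}{8} \cdot 35 - 4676 = \frac{35}{8} - 4676 = - \frac{37373}{8}$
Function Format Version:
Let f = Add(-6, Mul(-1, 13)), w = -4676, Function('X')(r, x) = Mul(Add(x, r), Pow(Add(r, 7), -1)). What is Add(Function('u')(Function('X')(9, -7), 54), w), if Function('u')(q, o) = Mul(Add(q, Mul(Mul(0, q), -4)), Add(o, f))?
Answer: Rational(-37373, 8) ≈ -4671.6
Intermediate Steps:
Function('X')(r, x) = Mul(Pow(Add(7, r), -1), Add(r, x)) (Function('X')(r, x) = Mul(Add(r, x), Pow(Add(7, r), -1)) = Mul(Pow(Add(7, r), -1), Add(r, x)))
f = -19 (f = Add(-6, -13) = -19)
Function('u')(q, o) = Mul(q, Add(-19, o)) (Function('u')(q, o) = Mul(Add(q, Mul(Mul(0, q), -4)), Add(o, -19)) = Mul(Add(q, Mul(0, -4)), Add(-19, o)) = Mul(Add(q, 0), Add(-19, o)) = Mul(q, Add(-19, o)))
Add(Function('u')(Function('X')(9, -7), 54), w) = Add(Mul(Mul(Pow(Add(7, 9), -1), Add(9, -7)), Add(-19, 54)), -4676) = Add(Mul(Mul(Pow(16, -1), 2), 35), -4676) = Add(Mul(Mul(Rational(1, 16), 2), 35), -4676) = Add(Mul(Rational(1, 8), 35), -4676) = Add(Rational(35, 8), -4676) = Rational(-37373, 8)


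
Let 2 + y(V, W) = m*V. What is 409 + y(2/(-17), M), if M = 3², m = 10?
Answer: 6899/17 ≈ 405.82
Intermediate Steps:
M = 9
y(V, W) = -2 + 10*V
409 + y(2/(-17), M) = 409 + (-2 + 10*(2/(-17))) = 409 + (-2 + 10*(2*(-1/17))) = 409 + (-2 + 10*(-2/17)) = 409 + (-2 - 20/17) = 409 - 54/17 = 6899/17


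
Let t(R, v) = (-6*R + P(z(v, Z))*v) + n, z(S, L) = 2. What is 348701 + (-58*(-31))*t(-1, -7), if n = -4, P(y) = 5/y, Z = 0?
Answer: 320832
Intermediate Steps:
t(R, v) = -4 - 6*R + 5*v/2 (t(R, v) = (-6*R + (5/2)*v) - 4 = (-6*R + (5*(½))*v) - 4 = (-6*R + 5*v/2) - 4 = -4 - 6*R + 5*v/2)
348701 + (-58*(-31))*t(-1, -7) = 348701 + (-58*(-31))*(-4 - 6*(-1) + (5/2)*(-7)) = 348701 + 1798*(-4 + 6 - 35/2) = 348701 + 1798*(-31/2) = 348701 - 27869 = 320832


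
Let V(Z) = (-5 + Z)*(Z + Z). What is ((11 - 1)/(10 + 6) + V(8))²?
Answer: 151321/64 ≈ 2364.4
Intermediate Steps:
V(Z) = 2*Z*(-5 + Z) (V(Z) = (-5 + Z)*(2*Z) = 2*Z*(-5 + Z))
((11 - 1)/(10 + 6) + V(8))² = ((11 - 1)/(10 + 6) + 2*8*(-5 + 8))² = (10/16 + 2*8*3)² = (10*(1/16) + 48)² = (5/8 + 48)² = (389/8)² = 151321/64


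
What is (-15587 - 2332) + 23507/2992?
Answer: -4871831/272 ≈ -17911.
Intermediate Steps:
(-15587 - 2332) + 23507/2992 = -17919 + 23507*(1/2992) = -17919 + 2137/272 = -4871831/272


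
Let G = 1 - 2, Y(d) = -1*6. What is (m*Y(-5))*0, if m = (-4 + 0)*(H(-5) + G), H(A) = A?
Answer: 0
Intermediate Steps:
Y(d) = -6
G = -1
m = 24 (m = (-4 + 0)*(-5 - 1) = -4*(-6) = 24)
(m*Y(-5))*0 = (24*(-6))*0 = -144*0 = 0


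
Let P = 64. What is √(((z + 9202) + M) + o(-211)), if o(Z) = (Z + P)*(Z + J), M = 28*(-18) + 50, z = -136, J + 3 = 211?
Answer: √9053 ≈ 95.147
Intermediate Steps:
J = 208 (J = -3 + 211 = 208)
M = -454 (M = -504 + 50 = -454)
o(Z) = (64 + Z)*(208 + Z) (o(Z) = (Z + 64)*(Z + 208) = (64 + Z)*(208 + Z))
√(((z + 9202) + M) + o(-211)) = √(((-136 + 9202) - 454) + (13312 + (-211)² + 272*(-211))) = √((9066 - 454) + (13312 + 44521 - 57392)) = √(8612 + 441) = √9053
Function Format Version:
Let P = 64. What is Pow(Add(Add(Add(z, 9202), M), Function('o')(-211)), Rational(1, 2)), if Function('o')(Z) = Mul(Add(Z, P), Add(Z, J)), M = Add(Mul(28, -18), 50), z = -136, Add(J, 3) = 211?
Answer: Pow(9053, Rational(1, 2)) ≈ 95.147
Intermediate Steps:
J = 208 (J = Add(-3, 211) = 208)
M = -454 (M = Add(-504, 50) = -454)
Function('o')(Z) = Mul(Add(64, Z), Add(208, Z)) (Function('o')(Z) = Mul(Add(Z, 64), Add(Z, 208)) = Mul(Add(64, Z), Add(208, Z)))
Pow(Add(Add(Add(z, 9202), M), Function('o')(-211)), Rational(1, 2)) = Pow(Add(Add(Add(-136, 9202), -454), Add(13312, Pow(-211, 2), Mul(272, -211))), Rational(1, 2)) = Pow(Add(Add(9066, -454), Add(13312, 44521, -57392)), Rational(1, 2)) = Pow(Add(8612, 441), Rational(1, 2)) = Pow(9053, Rational(1, 2))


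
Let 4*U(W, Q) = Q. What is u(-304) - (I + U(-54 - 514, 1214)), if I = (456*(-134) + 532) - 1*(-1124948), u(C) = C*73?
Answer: -2173743/2 ≈ -1.0869e+6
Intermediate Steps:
U(W, Q) = Q/4
u(C) = 73*C
I = 1064376 (I = (-61104 + 532) + 1124948 = -60572 + 1124948 = 1064376)
u(-304) - (I + U(-54 - 514, 1214)) = 73*(-304) - (1064376 + (¼)*1214) = -22192 - (1064376 + 607/2) = -22192 - 1*2129359/2 = -22192 - 2129359/2 = -2173743/2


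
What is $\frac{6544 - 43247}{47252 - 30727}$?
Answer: $- \frac{36703}{16525} \approx -2.2211$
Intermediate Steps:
$\frac{6544 - 43247}{47252 - 30727} = - \frac{36703}{16525}$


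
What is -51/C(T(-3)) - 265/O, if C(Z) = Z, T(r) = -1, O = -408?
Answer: 21073/408 ≈ 51.650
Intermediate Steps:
-51/C(T(-3)) - 265/O = -51/(-1) - 265/(-408) = -51*(-1) - 265*(-1/408) = 51 + 265/408 = 21073/408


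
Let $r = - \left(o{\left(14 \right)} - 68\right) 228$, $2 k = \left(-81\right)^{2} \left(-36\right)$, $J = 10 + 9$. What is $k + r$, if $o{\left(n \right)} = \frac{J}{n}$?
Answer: $- \frac{720324}{7} \approx -1.029 \cdot 10^{5}$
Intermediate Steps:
$J = 19$
$o{\left(n \right)} = \frac{19}{n}$
$k = -118098$ ($k = \frac{\left(-81\right)^{2} \left(-36\right)}{2} = \frac{6561 \left(-36\right)}{2} = \frac{1}{2} \left(-236196\right) = -118098$)
$r = \frac{106362}{7}$ ($r = - \left(\frac{19}{14} - 68\right) 228 = - \frac{\left(-933\right) 228}{14} = \left(-1\right) \left(- \frac{106362}{7}\right) = \frac{106362}{7} \approx 15195.0$)
$k + r = -118098 + \frac{106362}{7} = - \frac{720324}{7}$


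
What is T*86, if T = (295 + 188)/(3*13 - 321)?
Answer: -6923/47 ≈ -147.30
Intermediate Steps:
T = -161/94 (T = 483/(39 - 321) = 483/(-282) = 483*(-1/282) = -161/94 ≈ -1.7128)
T*86 = -161/94*86 = -6923/47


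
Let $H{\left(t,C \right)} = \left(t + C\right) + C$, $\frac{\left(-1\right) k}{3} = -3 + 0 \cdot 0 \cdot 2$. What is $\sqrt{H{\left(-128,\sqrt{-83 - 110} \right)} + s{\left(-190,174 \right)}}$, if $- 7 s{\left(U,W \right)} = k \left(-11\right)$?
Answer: $\frac{\sqrt{-5579 + 98 i \sqrt{193}}}{7} \approx 1.2925 + 10.748 i$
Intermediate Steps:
$k = 9$ ($k = - 3 \left(-3 + 0 \cdot 0 \cdot 2\right) = - 3 \left(-3 + 0 \cdot 0\right) = - 3 \left(-3 + 0\right) = \left(-3\right) \left(-3\right) = 9$)
$H{\left(t,C \right)} = t + 2 C$ ($H{\left(t,C \right)} = \left(C + t\right) + C = t + 2 C$)
$s{\left(U,W \right)} = \frac{99}{7}$ ($s{\left(U,W \right)} = - \frac{9 \left(-11\right)}{7} = \left(- \frac{1}{7}\right) \left(-99\right) = \frac{99}{7}$)
$\sqrt{H{\left(-128,\sqrt{-83 - 110} \right)} + s{\left(-190,174 \right)}} = \sqrt{\left(-128 + 2 \sqrt{-83 - 110}\right) + \frac{99}{7}} = \sqrt{\left(-128 + 2 \sqrt{-193}\right) + \frac{99}{7}} = \sqrt{\left(-128 + 2 i \sqrt{193}\right) + \frac{99}{7}} = \sqrt{- \frac{797}{7} + 2 i \sqrt{193}}$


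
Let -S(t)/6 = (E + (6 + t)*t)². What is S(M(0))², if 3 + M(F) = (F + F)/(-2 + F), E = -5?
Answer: 1382976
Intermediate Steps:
M(F) = -3 + 2*F/(-2 + F) (M(F) = -3 + (F + F)/(-2 + F) = -3 + (2*F)/(-2 + F) = -3 + 2*F/(-2 + F))
S(t) = -6*(-5 + t*(6 + t))² (S(t) = -6*(-5 + (6 + t)*t)² = -6*(-5 + t*(6 + t))²)
S(M(0))² = (-6*(-5 + ((6 - 1*0)/(-2 + 0))² + 6*((6 - 1*0)/(-2 + 0)))²)² = (-6*(-5 + ((6 + 0)/(-2))² + 6*((6 + 0)/(-2)))²)² = (-6*(-5 + (-½*6)² + 6*(-½*6))²)² = (-6*(-5 + (-3)² + 6*(-3))²)² = (-6*(-5 + 9 - 18)²)² = (-6*(-14)²)² = (-6*196)² = (-1176)² = 1382976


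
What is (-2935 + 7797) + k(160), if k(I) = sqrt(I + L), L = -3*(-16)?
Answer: 4862 + 4*sqrt(13) ≈ 4876.4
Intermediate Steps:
L = 48
k(I) = sqrt(48 + I) (k(I) = sqrt(I + 48) = sqrt(48 + I))
(-2935 + 7797) + k(160) = (-2935 + 7797) + sqrt(48 + 160) = 4862 + sqrt(208) = 4862 + 4*sqrt(13)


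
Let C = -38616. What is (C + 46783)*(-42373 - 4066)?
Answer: -379267313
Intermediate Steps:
(C + 46783)*(-42373 - 4066) = (-38616 + 46783)*(-42373 - 4066) = 8167*(-46439) = -379267313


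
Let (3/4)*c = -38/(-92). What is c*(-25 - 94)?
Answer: -4522/69 ≈ -65.536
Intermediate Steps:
c = 38/69 (c = 4*(-38/(-92))/3 = 4*(-38*(-1/92))/3 = (4/3)*(19/46) = 38/69 ≈ 0.55072)
c*(-25 - 94) = 38*(-25 - 94)/69 = (38/69)*(-119) = -4522/69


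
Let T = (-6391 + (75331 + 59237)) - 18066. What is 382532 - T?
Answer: 272421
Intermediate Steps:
T = 110111 (T = (-6391 + 134568) - 18066 = 128177 - 18066 = 110111)
382532 - T = 382532 - 1*110111 = 382532 - 110111 = 272421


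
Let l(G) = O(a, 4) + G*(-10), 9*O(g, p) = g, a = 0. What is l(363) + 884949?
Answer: 881319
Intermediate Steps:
O(g, p) = g/9
l(G) = -10*G (l(G) = (⅑)*0 + G*(-10) = 0 - 10*G = -10*G)
l(363) + 884949 = -10*363 + 884949 = -3630 + 884949 = 881319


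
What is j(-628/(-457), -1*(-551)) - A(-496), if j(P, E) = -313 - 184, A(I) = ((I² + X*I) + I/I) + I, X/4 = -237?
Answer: -716226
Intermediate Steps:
X = -948 (X = 4*(-237) = -948)
A(I) = 1 + I² - 947*I (A(I) = ((I² - 948*I) + I/I) + I = ((I² - 948*I) + 1) + I = (1 + I² - 948*I) + I = 1 + I² - 947*I)
j(P, E) = -497
j(-628/(-457), -1*(-551)) - A(-496) = -497 - (1 + (-496)² - 947*(-496)) = -497 - (1 + 246016 + 469712) = -497 - 1*715729 = -497 - 715729 = -716226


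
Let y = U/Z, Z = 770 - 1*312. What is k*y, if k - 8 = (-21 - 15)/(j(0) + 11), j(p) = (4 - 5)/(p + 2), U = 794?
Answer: 12704/1603 ≈ 7.9251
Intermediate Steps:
Z = 458 (Z = 770 - 312 = 458)
j(p) = -1/(2 + p)
y = 397/229 (y = 794/458 = 794*(1/458) = 397/229 ≈ 1.7336)
k = 32/7 (k = 8 + (-21 - 15)/(-1/(2 + 0) + 11) = 8 - 36/(-1/2 + 11) = 8 - 36/21/2 = 8 - 36*2/21 = 8 - 24/7 = 32/7 ≈ 4.5714)
k*y = (32/7)*(397/229) = 12704/1603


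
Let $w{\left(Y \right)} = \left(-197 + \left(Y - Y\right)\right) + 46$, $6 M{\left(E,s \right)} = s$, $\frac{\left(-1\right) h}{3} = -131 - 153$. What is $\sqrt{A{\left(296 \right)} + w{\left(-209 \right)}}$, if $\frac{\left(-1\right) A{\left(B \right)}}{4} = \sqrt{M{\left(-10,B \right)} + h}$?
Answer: $\frac{\sqrt{-1359 - 624 \sqrt{3}}}{3} \approx 16.465 i$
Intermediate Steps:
$h = 852$ ($h = - 3 \left(-131 - 153\right) = \left(-3\right) \left(-284\right) = 852$)
$M{\left(E,s \right)} = \frac{s}{6}$
$w{\left(Y \right)} = -151$ ($w{\left(Y \right)} = \left(-197 + 0\right) + 46 = -197 + 46 = -151$)
$A{\left(B \right)} = - 4 \sqrt{852 + \frac{B}{6}}$ ($A{\left(B \right)} = - 4 \sqrt{\frac{B}{6} + 852} = - 4 \sqrt{852 + \frac{B}{6}}$)
$\sqrt{A{\left(296 \right)} + w{\left(-209 \right)}} = \sqrt{- \frac{2 \sqrt{30672 + 6 \cdot 296}}{3} - 151} = \sqrt{- \frac{2 \sqrt{30672 + 1776}}{3} - 151} = \sqrt{- \frac{2 \sqrt{32448}}{3} - 151} = \sqrt{- \frac{2 \cdot 104 \sqrt{3}}{3} - 151} = \sqrt{- \frac{208 \sqrt{3}}{3} - 151} = \sqrt{-151 - \frac{208 \sqrt{3}}{3}}$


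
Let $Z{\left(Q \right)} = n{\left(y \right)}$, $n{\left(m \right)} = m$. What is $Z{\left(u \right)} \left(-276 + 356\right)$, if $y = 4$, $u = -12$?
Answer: $320$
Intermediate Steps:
$Z{\left(Q \right)} = 4$
$Z{\left(u \right)} \left(-276 + 356\right) = 4 \left(-276 + 356\right) = 4 \cdot 80 = 320$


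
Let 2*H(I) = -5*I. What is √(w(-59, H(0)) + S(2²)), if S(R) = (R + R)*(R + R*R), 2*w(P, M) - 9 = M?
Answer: √658/2 ≈ 12.826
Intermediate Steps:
H(I) = -5*I/2 (H(I) = (-5*I)/2 = -5*I/2)
w(P, M) = 9/2 + M/2
S(R) = 2*R*(R + R²) (S(R) = (2*R)*(R + R²) = 2*R*(R + R²))
√(w(-59, H(0)) + S(2²)) = √((9/2 + (-5/2*0)/2) + 2*(2²)²*(1 + 2²)) = √((9/2 + (½)*0) + 2*4²*(1 + 4)) = √((9/2 + 0) + 2*16*5) = √(9/2 + 160) = √(329/2) = √658/2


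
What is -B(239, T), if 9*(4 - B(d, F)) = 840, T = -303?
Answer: 268/3 ≈ 89.333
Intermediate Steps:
B(d, F) = -268/3 (B(d, F) = 4 - 1/9*840 = 4 - 280/3 = -268/3)
-B(239, T) = -1*(-268/3) = 268/3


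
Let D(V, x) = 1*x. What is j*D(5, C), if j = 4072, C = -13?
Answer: -52936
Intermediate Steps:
D(V, x) = x
j*D(5, C) = 4072*(-13) = -52936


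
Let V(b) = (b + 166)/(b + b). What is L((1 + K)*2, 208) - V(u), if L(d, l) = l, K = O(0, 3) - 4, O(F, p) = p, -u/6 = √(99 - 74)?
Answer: 3154/15 ≈ 210.27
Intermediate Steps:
u = -30 (u = -6*√(99 - 74) = -6*√25 = -6*5 = -30)
K = -1 (K = 3 - 4 = -1)
V(b) = (166 + b)/(2*b) (V(b) = (166 + b)/((2*b)) = (166 + b)*(1/(2*b)) = (166 + b)/(2*b))
L((1 + K)*2, 208) - V(u) = 208 - (166 - 30)/(2*(-30)) = 208 - (-1)*136/(2*30) = 208 - 1*(-34/15) = 208 + 34/15 = 3154/15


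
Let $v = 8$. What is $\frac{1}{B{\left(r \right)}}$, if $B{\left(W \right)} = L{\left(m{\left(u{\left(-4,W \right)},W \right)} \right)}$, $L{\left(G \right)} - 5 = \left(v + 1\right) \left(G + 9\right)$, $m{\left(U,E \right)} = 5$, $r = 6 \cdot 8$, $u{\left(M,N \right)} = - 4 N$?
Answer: $\frac{1}{131} \approx 0.0076336$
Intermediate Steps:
$r = 48$
$L{\left(G \right)} = 86 + 9 G$ ($L{\left(G \right)} = 5 + \left(8 + 1\right) \left(G + 9\right) = 5 + 9 \left(9 + G\right) = 5 + \left(81 + 9 G\right) = 86 + 9 G$)
$B{\left(W \right)} = 131$ ($B{\left(W \right)} = 86 + 9 \cdot 5 = 86 + 45 = 131$)
$\frac{1}{B{\left(r \right)}} = \frac{1}{131}$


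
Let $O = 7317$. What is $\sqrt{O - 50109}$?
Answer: $2 i \sqrt{10698} \approx 206.86 i$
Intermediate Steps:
$\sqrt{O - 50109} = \sqrt{7317 - 50109} = \sqrt{-42792} = 2 i \sqrt{10698}$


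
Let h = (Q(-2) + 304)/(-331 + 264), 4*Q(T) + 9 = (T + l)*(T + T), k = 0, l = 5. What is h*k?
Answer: 0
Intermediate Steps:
Q(T) = -9/4 + T*(5 + T)/2 (Q(T) = -9/4 + ((T + 5)*(T + T))/4 = -9/4 + ((5 + T)*(2*T))/4 = -9/4 + (2*T*(5 + T))/4 = -9/4 + T*(5 + T)/2)
h = -1195/268 (h = ((-9/4 + (½)*(-2)² + (5/2)*(-2)) + 304)/(-331 + 264) = ((-9/4 + (½)*4 - 5) + 304)/(-67) = ((-9/4 + 2 - 5) + 304)*(-1/67) = (-21/4 + 304)*(-1/67) = (1195/4)*(-1/67) = -1195/268 ≈ -4.4590)
h*k = -1195/268*0 = 0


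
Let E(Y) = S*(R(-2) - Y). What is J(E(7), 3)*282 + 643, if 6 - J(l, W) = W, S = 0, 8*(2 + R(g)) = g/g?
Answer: 1489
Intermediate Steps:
R(g) = -15/8 (R(g) = -2 + (g/g)/8 = -2 + (⅛)*1 = -2 + ⅛ = -15/8)
E(Y) = 0 (E(Y) = 0*(-15/8 - Y) = 0)
J(l, W) = 6 - W
J(E(7), 3)*282 + 643 = (6 - 1*3)*282 + 643 = (6 - 3)*282 + 643 = 3*282 + 643 = 846 + 643 = 1489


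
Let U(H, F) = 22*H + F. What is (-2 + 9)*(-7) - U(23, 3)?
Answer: -558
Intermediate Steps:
U(H, F) = F + 22*H
(-2 + 9)*(-7) - U(23, 3) = (-2 + 9)*(-7) - (3 + 22*23) = 7*(-7) - (3 + 506) = -49 - 1*509 = -49 - 509 = -558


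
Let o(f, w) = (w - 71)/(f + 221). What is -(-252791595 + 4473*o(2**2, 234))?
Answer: 6319708864/25 ≈ 2.5279e+8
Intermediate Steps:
o(f, w) = (-71 + w)/(221 + f)
-(-252791595 + 4473*o(2**2, 234)) = -(-252791595 + 4473*(-71 + 234)/(221 + 2**2)) = -(-252791595 + 729099/(221 + 4)) = -4473/(1/(-56515 + 163/225)) = -4473/(1/(-12715712/225)) = -4473/(-225/12715712) = -4473*(-12715712/225) = 6319708864/25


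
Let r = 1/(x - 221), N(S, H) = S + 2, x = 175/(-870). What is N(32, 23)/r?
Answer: -654313/87 ≈ -7520.8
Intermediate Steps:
x = -35/174 (x = 175*(-1/870) = -35/174 ≈ -0.20115)
N(S, H) = 2 + S
r = -174/38489 (r = 1/(-35/174 - 221) = 1/(-38489/174) = -174/38489 ≈ -0.0045208)
N(32, 23)/r = (2 + 32)/(-174/38489) = 34*(-38489/174) = -654313/87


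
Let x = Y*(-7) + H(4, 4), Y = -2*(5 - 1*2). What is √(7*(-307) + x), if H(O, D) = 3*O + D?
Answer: I*√2091 ≈ 45.727*I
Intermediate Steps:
H(O, D) = D + 3*O
Y = -6 (Y = -2*(5 - 2) = -2*3 = -6)
x = 58 (x = -6*(-7) + (4 + 3*4) = 42 + (4 + 12) = 42 + 16 = 58)
√(7*(-307) + x) = √(7*(-307) + 58) = √(-2149 + 58) = √(-2091) = I*√2091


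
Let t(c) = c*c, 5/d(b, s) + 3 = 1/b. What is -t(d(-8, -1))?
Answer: -64/25 ≈ -2.5600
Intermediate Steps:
d(b, s) = 5/(-3 + 1/b)
t(c) = c**2
-t(d(-8, -1)) = -(-5*(-8)/(-1 + 3*(-8)))**2 = -(-5*(-8)/(-1 - 24))**2 = -(-5*(-8)/(-25))**2 = -(-5*(-8)*(-1/25))**2 = -(-8/5)**2 = -1*64/25 = -64/25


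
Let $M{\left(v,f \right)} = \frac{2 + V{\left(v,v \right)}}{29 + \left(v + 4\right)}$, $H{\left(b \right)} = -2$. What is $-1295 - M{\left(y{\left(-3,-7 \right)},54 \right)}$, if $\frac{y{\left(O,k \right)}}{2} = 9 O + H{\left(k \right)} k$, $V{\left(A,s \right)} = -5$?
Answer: $- \frac{9062}{7} \approx -1294.6$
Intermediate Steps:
$y{\left(O,k \right)} = - 4 k + 18 O$ ($y{\left(O,k \right)} = 2 \left(9 O - 2 k\right) = 2 \left(- 2 k + 9 O\right) = - 4 k + 18 O$)
$M{\left(v,f \right)} = - \frac{3}{33 + v}$ ($M{\left(v,f \right)} = \frac{2 - 5}{29 + \left(v + 4\right)} = - \frac{3}{29 + \left(4 + v\right)} = - \frac{3}{33 + v}$)
$-1295 - M{\left(y{\left(-3,-7 \right)},54 \right)} = -1295 - - \frac{3}{33 + \left(\left(-4\right) \left(-7\right) + 18 \left(-3\right)\right)} = -1295 - - \frac{3}{33 + \left(28 - 54\right)} = -1295 - - \frac{3}{33 - 26} = -1295 - - \frac{3}{7} = -1295 + \frac{3}{7} = - \frac{9062}{7}$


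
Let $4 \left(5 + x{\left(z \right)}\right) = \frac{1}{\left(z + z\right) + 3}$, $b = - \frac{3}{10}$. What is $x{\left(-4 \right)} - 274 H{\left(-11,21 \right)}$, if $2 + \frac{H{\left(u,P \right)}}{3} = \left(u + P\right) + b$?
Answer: $- \frac{126689}{20} \approx -6334.5$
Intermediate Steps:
$b = - \frac{3}{10}$ ($b = \left(-3\right) \frac{1}{10} = - \frac{3}{10} \approx -0.3$)
$x{\left(z \right)} = -5 + \frac{1}{4 \left(3 + 2 z\right)}$ ($x{\left(z \right)} = -5 + \frac{1}{4 \left(\left(z + z\right) + 3\right)} = -5 + \frac{1}{4 \left(2 z + 3\right)} = -5 + \frac{1}{4 \left(3 + 2 z\right)}$)
$H{\left(u,P \right)} = - \frac{69}{10} + 3 P + 3 u$ ($H{\left(u,P \right)} = -6 + 3 \left(\left(u + P\right) - \frac{3}{10}\right) = -6 + 3 \left(\left(P + u\right) - \frac{3}{10}\right) = -6 + 3 \left(- \frac{3}{10} + P + u\right) = -6 + \left(- \frac{9}{10} + 3 P + 3 u\right) = - \frac{69}{10} + 3 P + 3 u$)
$x{\left(-4 \right)} - 274 H{\left(-11,21 \right)} = \frac{-59 - -160}{4 \left(3 + 2 \left(-4\right)\right)} - 274 \left(- \frac{69}{10} + 3 \cdot 21 + 3 \left(-11\right)\right) = \frac{-59 + 160}{4 \left(3 - 8\right)} - 274 \left(- \frac{69}{10} + 63 - 33\right) = \frac{1}{4} \frac{1}{-5} \cdot 101 - \frac{31647}{5} = \frac{1}{4} \left(- \frac{1}{5}\right) 101 - \frac{31647}{5} = - \frac{101}{20} - \frac{31647}{5} = - \frac{126689}{20}$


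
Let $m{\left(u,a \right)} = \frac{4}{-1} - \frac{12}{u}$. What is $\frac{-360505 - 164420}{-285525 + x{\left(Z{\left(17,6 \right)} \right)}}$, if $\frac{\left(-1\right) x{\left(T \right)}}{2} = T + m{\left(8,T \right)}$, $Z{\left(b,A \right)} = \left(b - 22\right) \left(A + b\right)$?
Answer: $\frac{524925}{285284} \approx 1.84$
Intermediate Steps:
$m{\left(u,a \right)} = -4 - \frac{12}{u}$ ($m{\left(u,a \right)} = 4 \left(-1\right) - \frac{12}{u} = -4 - \frac{12}{u}$)
$Z{\left(b,A \right)} = \left(-22 + b\right) \left(A + b\right)$
$x{\left(T \right)} = 11 - 2 T$ ($x{\left(T \right)} = - 2 \left(T - \left(4 + \frac{12}{8}\right)\right) = - 2 \left(T - \frac{11}{2}\right) = - 2 \left(- \frac{11}{2} + T\right) = 11 - 2 T$)
$\frac{-360505 - 164420}{-285525 + x{\left(Z{\left(17,6 \right)} \right)}} = \frac{-360505 - 164420}{-285525 - \left(-11 + 2 \left(17^{2} - 132 - 374 + 6 \cdot 17\right)\right)} = \frac{-360505 - 164420}{-285525 - \left(-11 + 2 \left(289 - 132 - 374 + 102\right)\right)} = - \frac{524925}{-285525 + \left(11 - -230\right)} = - \frac{524925}{-285525 + \left(11 + 230\right)} = - \frac{524925}{-285525 + 241} = - \frac{524925}{-285284} = \left(-524925\right) \left(- \frac{1}{285284}\right) = \frac{524925}{285284}$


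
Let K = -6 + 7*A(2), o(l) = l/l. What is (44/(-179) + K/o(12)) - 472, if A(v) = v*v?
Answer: -80594/179 ≈ -450.25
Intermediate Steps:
A(v) = v²
o(l) = 1
K = 22 (K = -6 + 7*2² = -6 + 7*4 = -6 + 28 = 22)
(44/(-179) + K/o(12)) - 472 = (44/(-179) + 22/1) - 472 = (44*(-1/179) + 22*1) - 472 = (-44/179 + 22) - 472 = 3894/179 - 472 = -80594/179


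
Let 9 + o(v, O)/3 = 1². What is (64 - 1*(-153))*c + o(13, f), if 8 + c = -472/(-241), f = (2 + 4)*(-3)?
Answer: -321736/241 ≈ -1335.0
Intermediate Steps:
f = -18 (f = 6*(-3) = -18)
o(v, O) = -24 (o(v, O) = -27 + 3*1² = -27 + 3*1 = -27 + 3 = -24)
c = -1456/241 (c = -8 - 472/(-241) = -8 - 472*(-1/241) = -8 + 472/241 = -1456/241 ≈ -6.0415)
(64 - 1*(-153))*c + o(13, f) = (64 - 1*(-153))*(-1456/241) - 24 = (64 + 153)*(-1456/241) - 24 = 217*(-1456/241) - 24 = -315952/241 - 24 = -321736/241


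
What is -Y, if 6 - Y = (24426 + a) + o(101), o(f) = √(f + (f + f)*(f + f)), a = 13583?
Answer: 38003 + 9*√505 ≈ 38205.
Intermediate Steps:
o(f) = √(f + 4*f²) (o(f) = √(f + (2*f)*(2*f)) = √(f + 4*f²))
Y = -38003 - 9*√505 (Y = 6 - ((24426 + 13583) + √(101*(1 + 4*101))) = 6 - (38009 + √(101*(1 + 404))) = 6 - (38009 + √(101*405)) = 6 - (38009 + √40905) = 6 - (38009 + 9*√505) = 6 + (-38009 - 9*√505) = -38003 - 9*√505 ≈ -38205.)
-Y = -(-38003 - 9*√505) = 38003 + 9*√505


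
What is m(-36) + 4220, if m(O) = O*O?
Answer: 5516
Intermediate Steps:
m(O) = O²
m(-36) + 4220 = (-36)² + 4220 = 1296 + 4220 = 5516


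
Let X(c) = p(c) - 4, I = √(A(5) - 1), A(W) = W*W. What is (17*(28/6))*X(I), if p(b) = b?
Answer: -952/3 + 476*√6/3 ≈ 71.319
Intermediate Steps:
A(W) = W²
I = 2*√6 (I = √(5² - 1) = √(25 - 1) = √24 = 2*√6 ≈ 4.8990)
X(c) = -4 + c (X(c) = c - 4 = -4 + c)
(17*(28/6))*X(I) = (17*(28/6))*(-4 + 2*√6) = (17*(28*(⅙)))*(-4 + 2*√6) = (17*(14/3))*(-4 + 2*√6) = 238*(-4 + 2*√6)/3 = -952/3 + 476*√6/3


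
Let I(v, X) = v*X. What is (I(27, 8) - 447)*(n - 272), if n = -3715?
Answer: 920997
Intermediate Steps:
I(v, X) = X*v
(I(27, 8) - 447)*(n - 272) = (8*27 - 447)*(-3715 - 272) = (216 - 447)*(-3987) = -231*(-3987) = 920997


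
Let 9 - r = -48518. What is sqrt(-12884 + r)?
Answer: 109*sqrt(3) ≈ 188.79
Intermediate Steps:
r = 48527 (r = 9 - 1*(-48518) = 9 + 48518 = 48527)
sqrt(-12884 + r) = sqrt(-12884 + 48527) = sqrt(35643) = 109*sqrt(3)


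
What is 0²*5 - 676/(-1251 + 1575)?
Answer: -169/81 ≈ -2.0864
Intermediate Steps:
0²*5 - 676/(-1251 + 1575) = 0*5 - 676/324 = 0 - 676*1/324 = 0 - 169/81 = -169/81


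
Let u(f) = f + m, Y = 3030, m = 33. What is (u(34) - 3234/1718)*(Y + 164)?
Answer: 178659584/859 ≈ 2.0799e+5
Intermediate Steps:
u(f) = 33 + f (u(f) = f + 33 = 33 + f)
(u(34) - 3234/1718)*(Y + 164) = ((33 + 34) - 3234/1718)*(3030 + 164) = (67 - 3234*1/1718)*3194 = (67 - 1617/859)*3194 = (55936/859)*3194 = 178659584/859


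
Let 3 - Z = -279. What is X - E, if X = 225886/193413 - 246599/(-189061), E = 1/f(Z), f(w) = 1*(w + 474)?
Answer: 22769035777385/9214847508636 ≈ 2.4709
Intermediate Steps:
Z = 282 (Z = 3 - 1*(-279) = 3 + 279 = 282)
f(w) = 474 + w (f(w) = 1*(474 + w) = 474 + w)
E = 1/756 (E = 1/(474 + 282) = 1/756 ≈ 0.0013228)
X = 90401685433/36566855193 (X = 225886*(1/193413) - 246599*(-1/189061) = 225886/193413 + 246599/189061 = 90401685433/36566855193 ≈ 2.4722)
X - E = 90401685433/36566855193 - 1*1/756 = 90401685433/36566855193 - 1/756 = 22769035777385/9214847508636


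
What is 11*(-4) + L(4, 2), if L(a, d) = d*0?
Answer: -44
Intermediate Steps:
L(a, d) = 0
11*(-4) + L(4, 2) = 11*(-4) + 0 = -44 + 0 = -44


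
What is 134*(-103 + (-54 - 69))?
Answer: -30284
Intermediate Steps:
134*(-103 + (-54 - 69)) = 134*(-103 - 123) = 134*(-226) = -30284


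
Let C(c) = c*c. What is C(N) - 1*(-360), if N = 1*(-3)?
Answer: 369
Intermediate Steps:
N = -3
C(c) = c²
C(N) - 1*(-360) = (-3)² - 1*(-360) = 9 + 360 = 369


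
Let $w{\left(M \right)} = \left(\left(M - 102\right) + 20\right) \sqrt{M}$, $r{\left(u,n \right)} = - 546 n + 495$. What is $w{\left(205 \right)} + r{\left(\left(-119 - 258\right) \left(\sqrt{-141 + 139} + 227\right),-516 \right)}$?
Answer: $282231 + 123 \sqrt{205} \approx 2.8399 \cdot 10^{5}$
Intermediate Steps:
$r{\left(u,n \right)} = 495 - 546 n$
$w{\left(M \right)} = \sqrt{M} \left(-82 + M\right)$ ($w{\left(M \right)} = \left(\left(-102 + M\right) + 20\right) \sqrt{M} = \left(-82 + M\right) \sqrt{M} = \sqrt{M} \left(-82 + M\right)$)
$w{\left(205 \right)} + r{\left(\left(-119 - 258\right) \left(\sqrt{-141 + 139} + 227\right),-516 \right)} = \sqrt{205} \left(-82 + 205\right) + \left(495 - -281736\right) = \sqrt{205} \cdot 123 + \left(495 + 281736\right) = 123 \sqrt{205} + 282231 = 282231 + 123 \sqrt{205}$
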